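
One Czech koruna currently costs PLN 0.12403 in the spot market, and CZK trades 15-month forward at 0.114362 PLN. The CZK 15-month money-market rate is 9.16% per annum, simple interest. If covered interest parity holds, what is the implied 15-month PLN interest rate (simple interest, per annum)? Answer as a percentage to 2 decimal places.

2.21%

T = 15/12 years.
F/S = 0.114362/0.12403 = 0.9220511 = (growth of PLN) / (growth of CZK).
CZK growth factor: 1 + 0.0916×15/12 = 1.114500.
Hence g_PLN = 1.027626.
r = (1.027626 − 1)/(15/12) = 0.022101 → 2.21%.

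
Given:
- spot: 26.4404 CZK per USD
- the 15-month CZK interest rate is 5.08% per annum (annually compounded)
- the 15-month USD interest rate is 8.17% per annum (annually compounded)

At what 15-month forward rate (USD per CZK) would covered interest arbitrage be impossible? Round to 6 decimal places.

T = 15/12 years.
Growth of 1 CZK over T: (1 + 0.0508)^(15/12) = 1.0638982.
USD growth factor: (1 + 0.0817)^(15/12) = 1.1031474.
CIP: F = S · (grow CZK)/(grow USD) = 26.4404 × 1.0638982/1.1031474 = 25.49967 CZK per USD.
Quoted the other way: 1/25.49967 = 0.039216 USD per CZK.

0.039216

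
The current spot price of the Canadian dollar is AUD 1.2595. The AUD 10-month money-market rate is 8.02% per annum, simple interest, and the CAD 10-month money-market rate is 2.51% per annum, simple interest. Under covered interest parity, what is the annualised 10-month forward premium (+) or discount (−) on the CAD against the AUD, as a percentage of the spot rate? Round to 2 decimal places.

T = 10/12 years.
CIP forward (AUD per CAD) = 1.2595 × 1.0668333/1.0209167 = 1.3161471.
Annualised premium = (F − S)/S × (1/T) = (1.3161471 − 1.2595)/1.2595 ÷ (10/12) = 5.40%.

+5.40%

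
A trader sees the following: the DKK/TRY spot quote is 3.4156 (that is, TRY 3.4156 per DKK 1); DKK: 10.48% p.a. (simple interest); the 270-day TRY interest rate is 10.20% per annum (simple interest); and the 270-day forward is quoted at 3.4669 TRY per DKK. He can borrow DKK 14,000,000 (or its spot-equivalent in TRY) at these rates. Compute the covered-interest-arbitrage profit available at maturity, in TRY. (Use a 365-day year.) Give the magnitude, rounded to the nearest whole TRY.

T = 270/365 years.
Invest the DKK and cover forward: 14,000,000 × 1.0775232877 × 3.4669 = TRY 52,299,316.81.
Convert at spot and invest in TRY: 14,000,000 × 3.4156 × 1.0754520548 = TRY 51,426,396.54.
The quoted forward overvalues DKK, so borrow TRY, buy DKK at spot, deposit the DKK at 10.48%, and sell the proceeds forward at 3.4669.
The gap between the two covered legs is TRY 872,920.

TRY 872,920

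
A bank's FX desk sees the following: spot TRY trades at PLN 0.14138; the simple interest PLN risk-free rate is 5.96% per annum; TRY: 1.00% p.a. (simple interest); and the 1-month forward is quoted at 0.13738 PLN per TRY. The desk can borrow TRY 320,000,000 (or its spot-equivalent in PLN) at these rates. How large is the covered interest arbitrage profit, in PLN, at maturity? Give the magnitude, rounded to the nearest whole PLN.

PLN 1,468,065

T = 1/12 years.
Route A — deposit TRY, sell forward: 320,000,000 × 1.0008333333 × 0.13738 = PLN 43,998,234.67.
Route B — convert at spot, deposit PLN: 320,000,000 × 0.14138 × 1.0049666667 = PLN 45,466,299.95.
The quoted forward undervalues TRY, so borrow TRY, convert to PLN at spot, deposit the PLN at 5.96%, and buy TRY forward at 0.13738 to cover the loan.
The gap between the two covered legs is PLN 1,468,065.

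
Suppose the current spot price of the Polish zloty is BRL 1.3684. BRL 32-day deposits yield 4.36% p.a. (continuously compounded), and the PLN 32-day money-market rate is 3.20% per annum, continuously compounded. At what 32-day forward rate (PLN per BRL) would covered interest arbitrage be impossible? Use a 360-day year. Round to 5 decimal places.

T = 32/360 years.
BRL accumulates by e^(0.0436×32/360) = 1.0038831.
PLN growth factor: e^(0.0320×32/360) = 1.0028485.
Forward (BRL per PLN) = 1.3684 × 1.0038831 / 1.0028485 = 1.369812.
Quoted the other way: 1/1.369812 = 0.73003 PLN per BRL.

0.73003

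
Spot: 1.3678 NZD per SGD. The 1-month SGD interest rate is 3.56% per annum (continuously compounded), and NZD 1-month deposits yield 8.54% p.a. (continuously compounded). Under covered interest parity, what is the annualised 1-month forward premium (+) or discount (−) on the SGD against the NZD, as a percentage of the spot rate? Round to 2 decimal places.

T = 1/12 years.
CIP forward (NZD per SGD) = 1.3678 × 1.0071421/1.0029711 = 1.3734882.
Annualised premium = (F − S)/S × (1/T) = (1.3734882 − 1.3678)/1.3678 ÷ (1/12) = 4.99%.

+4.99%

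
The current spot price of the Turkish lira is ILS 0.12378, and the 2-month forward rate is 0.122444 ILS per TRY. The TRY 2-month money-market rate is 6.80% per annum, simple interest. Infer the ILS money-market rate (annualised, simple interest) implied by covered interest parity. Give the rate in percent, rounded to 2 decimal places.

0.25%

T = 2/12 years.
F/S = 0.122444/0.12378 = 0.9892067 = (growth of ILS) / (growth of TRY).
The TRY side grows by 1 + 0.0680×2/12 = 1.0113333.
That pins the ILS growth at 1.0004177.
r = (1.0004177 − 1)/(2/12) = 0.002506 → 0.25%.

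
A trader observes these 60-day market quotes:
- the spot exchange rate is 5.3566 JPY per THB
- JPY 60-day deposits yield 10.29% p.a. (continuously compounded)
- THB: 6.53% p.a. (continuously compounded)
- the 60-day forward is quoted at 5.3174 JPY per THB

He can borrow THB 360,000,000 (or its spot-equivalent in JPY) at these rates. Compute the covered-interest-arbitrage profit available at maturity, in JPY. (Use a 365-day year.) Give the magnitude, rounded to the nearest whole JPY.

T = 60/365 years.
Invest the THB and cover forward: 360,000,000 × 1.010792065295 × 5.3174 = JPY 1,934,922,862.08.
Convert at spot and invest in JPY: 360,000,000 × 5.3566 × 1.017058938309 = JPY 1,961,272,047.22.
The quoted forward undervalues THB, so borrow THB, convert to JPY at spot, deposit the JPY at 10.29%, and buy THB forward at 5.3174 to cover the loan.
Profit = 1,961,272,047.22 − 1,934,922,862.08 = JPY 26,349,185.

JPY 26,349,185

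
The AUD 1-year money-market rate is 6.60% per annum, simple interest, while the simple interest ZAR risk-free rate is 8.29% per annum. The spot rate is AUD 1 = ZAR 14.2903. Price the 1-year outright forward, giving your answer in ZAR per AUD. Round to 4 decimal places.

14.5169

T = 1 year.
ZAR growth factor: 1 + 0.0829×1 = 1.082900.
AUD accumulates by 1 + 0.0660×1 = 1.066000.
Forward (ZAR per AUD) = 14.2903 × 1.082900 / 1.066000 = 14.516854.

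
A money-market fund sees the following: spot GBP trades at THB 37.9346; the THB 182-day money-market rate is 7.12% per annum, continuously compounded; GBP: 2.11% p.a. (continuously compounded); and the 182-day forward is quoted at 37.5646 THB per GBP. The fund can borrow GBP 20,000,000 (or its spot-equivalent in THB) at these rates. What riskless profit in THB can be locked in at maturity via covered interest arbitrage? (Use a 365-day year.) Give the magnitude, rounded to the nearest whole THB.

THB 26,873,140

T = 182/365 years.
Keep in GBP, deliver into the forward: 20,000,000·1.01057663723·37.5646 = THB 759,238,142.94.
Swap to THB now, deposit: 20,000,000·37.9346·1.03614020299 = THB 786,111,282.89.
The quoted forward undervalues GBP, so borrow GBP, convert to THB at spot, deposit the THB at 7.12%, and buy GBP forward at 37.5646 to cover the loan.
Profit = 786,111,282.89 − 759,238,142.94 = THB 26,873,140.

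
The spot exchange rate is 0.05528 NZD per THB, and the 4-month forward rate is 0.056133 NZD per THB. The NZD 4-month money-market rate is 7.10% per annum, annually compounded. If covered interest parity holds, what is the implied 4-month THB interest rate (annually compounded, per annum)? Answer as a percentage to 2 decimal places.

T = 4/12 years.
CIP gives F = S · g_NZD/g_THB, so g_NZD/g_THB = 0.056133/0.05528 = 1.0154305.
NZD growth factor: (1 + 0.0710)^(4/12) = 1.0231277.
That pins the THB growth at 1.0075802.
r = 1.0075802^(12/4) − 1 = 0.022913 → 2.29%.

2.29%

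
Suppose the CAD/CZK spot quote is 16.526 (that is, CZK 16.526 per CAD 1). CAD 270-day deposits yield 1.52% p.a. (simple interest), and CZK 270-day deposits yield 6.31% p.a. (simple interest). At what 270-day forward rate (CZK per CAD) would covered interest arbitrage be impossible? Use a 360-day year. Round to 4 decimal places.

T = 270/360 years.
Growth of 1 CZK over T: 1 + 0.0631×270/360 = 1.047325.
Growth of 1 CAD over T: 1 + 0.0152×270/360 = 1.011400.
CIP: F = S · (grow CZK)/(grow CAD) = 16.526 × 1.047325/1.011400 = 17.113005 CZK per CAD.

17.1130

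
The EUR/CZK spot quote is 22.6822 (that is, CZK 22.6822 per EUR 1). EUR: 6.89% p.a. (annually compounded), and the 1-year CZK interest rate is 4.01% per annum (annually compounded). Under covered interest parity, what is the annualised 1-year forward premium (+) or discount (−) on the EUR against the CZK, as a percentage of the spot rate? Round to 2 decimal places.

-2.69%

T = 1 year.
F = S · g_CZK/g_EUR = 22.6822 × 1.040100/1.068900 = 22.0710602.
(F − S)/S ÷ T = (22.0710602 − 22.6822)/22.6822/1 = -0.026944 → -2.69%.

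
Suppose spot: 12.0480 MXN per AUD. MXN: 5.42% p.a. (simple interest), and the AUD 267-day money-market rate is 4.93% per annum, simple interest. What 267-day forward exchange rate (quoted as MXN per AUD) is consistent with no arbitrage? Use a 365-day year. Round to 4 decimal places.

12.0897

T = 267/365 years.
MXN accumulates by 1 + 0.0542×267/365 = 1.03964767.
Growth of 1 AUD over T: 1 + 0.0493×267/365 = 1.03606329.
Forward (MXN per AUD) = 12.048 × 1.03964767 / 1.03606329 = 12.089681.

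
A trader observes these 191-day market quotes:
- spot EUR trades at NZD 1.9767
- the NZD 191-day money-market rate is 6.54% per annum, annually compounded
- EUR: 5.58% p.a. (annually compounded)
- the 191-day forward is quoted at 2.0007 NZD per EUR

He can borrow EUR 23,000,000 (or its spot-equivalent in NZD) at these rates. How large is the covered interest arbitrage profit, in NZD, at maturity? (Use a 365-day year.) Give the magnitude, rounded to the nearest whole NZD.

T = 191/365 years.
Invest the EUR and cover forward: 23,000,000 × 1.0288214036 × 2.0007 = NZD 47,342,348.59.
Convert at spot and invest in NZD: 23,000,000 × 1.9767 × 1.0337060373 = NZD 46,996,514.65.
The quoted forward overvalues EUR, so borrow NZD, buy EUR at spot, deposit the EUR at 5.58%, and sell the proceeds forward at 2.0007.
Arbitrage profit = |47,342,348.59 − 46,996,514.65| = NZD 345,834.

NZD 345,834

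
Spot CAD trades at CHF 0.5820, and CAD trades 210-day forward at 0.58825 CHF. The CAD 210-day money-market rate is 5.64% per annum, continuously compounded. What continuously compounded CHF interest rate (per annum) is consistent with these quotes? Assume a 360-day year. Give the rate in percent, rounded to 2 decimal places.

T = 210/360 years.
F/S = 0.58825/0.582 = 1.0107388 = (growth of CHF) / (growth of CAD).
CAD growth factor: e^(0.0564×210/360) = 1.0334472.
So the CHF growth factor = 1.0445452.
r = ln(1.0445452)/(210/360) = 0.074711 → 7.47%.

7.47%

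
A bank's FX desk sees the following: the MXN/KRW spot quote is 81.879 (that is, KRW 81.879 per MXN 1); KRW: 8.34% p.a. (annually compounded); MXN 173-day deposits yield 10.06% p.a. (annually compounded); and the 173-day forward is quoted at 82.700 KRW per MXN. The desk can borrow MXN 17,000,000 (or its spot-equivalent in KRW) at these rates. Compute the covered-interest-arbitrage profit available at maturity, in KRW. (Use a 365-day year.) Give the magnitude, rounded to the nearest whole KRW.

T = 173/365 years.
Route A — deposit MXN, sell forward: 17,000,000 × 1.046480756207 × 82.700 = KRW 1,471,247,295.15.
Route B — convert at spot, deposit KRW: 17,000,000 × 81.879 × 1.03869718085 = KRW 1,445,807,270.00.
The quoted forward overvalues MXN, so borrow KRW, buy MXN at spot, deposit the MXN at 10.06%, and sell the proceeds forward at 82.700.
The gap between the two covered legs is KRW 25,440,025.

KRW 25,440,025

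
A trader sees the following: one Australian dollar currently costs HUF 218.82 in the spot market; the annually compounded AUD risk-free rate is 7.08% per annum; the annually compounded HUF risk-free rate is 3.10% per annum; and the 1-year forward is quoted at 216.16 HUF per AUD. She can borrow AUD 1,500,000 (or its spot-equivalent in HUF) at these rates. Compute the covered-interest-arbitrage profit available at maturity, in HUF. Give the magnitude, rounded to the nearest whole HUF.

T = 1 year.
Invest the AUD and cover forward: 1,500,000 × 1.070800 × 216.16 = HUF 347,196,192.00.
Convert at spot and invest in HUF: 1,500,000 × 218.82 × 1.031000 = HUF 338,405,130.00.
The quoted forward overvalues AUD, so borrow HUF, buy AUD at spot, deposit the AUD at 7.08%, and sell the proceeds forward at 216.16.
Profit = 347,196,192.00 − 338,405,130.00 = HUF 8,791,062.

HUF 8,791,062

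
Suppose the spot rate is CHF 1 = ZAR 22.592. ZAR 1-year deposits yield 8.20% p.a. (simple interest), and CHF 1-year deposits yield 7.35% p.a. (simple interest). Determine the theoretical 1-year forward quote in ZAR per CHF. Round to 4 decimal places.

22.7709

T = 1 year.
ZAR growth factor: 1 + 0.0820×1 = 1.082000.
CHF growth factor: 1 + 0.0735×1 = 1.073500.
Forward (ZAR per CHF) = 22.592 × 1.082000 / 1.073500 = 22.770884.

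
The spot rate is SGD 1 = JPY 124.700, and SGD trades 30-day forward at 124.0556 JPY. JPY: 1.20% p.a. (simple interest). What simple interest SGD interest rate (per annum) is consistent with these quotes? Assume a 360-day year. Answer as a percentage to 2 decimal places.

T = 30/360 years.
F/S = 124.0556/124.7 = 0.9948324 = (growth of JPY) / (growth of SGD).
The JPY side grows by 1 + 0.0120×30/360 = 1.001000.
That pins the SGD growth at 1.0061996.
r = (1.0061996 − 1)/(30/360) = 0.074395 → 7.44%.

7.44%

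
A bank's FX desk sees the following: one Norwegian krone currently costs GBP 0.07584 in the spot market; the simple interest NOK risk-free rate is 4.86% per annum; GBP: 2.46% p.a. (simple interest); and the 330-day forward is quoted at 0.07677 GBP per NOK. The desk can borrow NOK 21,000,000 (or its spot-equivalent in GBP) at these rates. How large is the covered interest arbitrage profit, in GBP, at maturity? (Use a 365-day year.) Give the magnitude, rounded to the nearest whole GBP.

GBP 54,946

T = 330/365 years.
Invest the NOK and cover forward: 21,000,000 × 1.043939726 × 0.07677 = GBP 1,683,008.31.
Convert at spot and invest in GBP: 21,000,000 × 0.07584 × 1.022241096 = GBP 1,628,062.06.
The quoted forward overvalues NOK, so borrow GBP, buy NOK at spot, deposit the NOK at 4.86%, and sell the proceeds forward at 0.07677.
Profit = 1,683,008.31 − 1,628,062.06 = GBP 54,946.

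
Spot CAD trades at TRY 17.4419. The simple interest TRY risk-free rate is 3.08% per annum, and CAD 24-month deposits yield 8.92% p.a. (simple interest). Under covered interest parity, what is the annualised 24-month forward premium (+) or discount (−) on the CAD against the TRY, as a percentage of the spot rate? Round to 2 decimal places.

-4.96%

T = 2 years.
No-arbitrage forward: 17.4419 × 1.061600 / 1.178400 = 15.7131034 TRY/CAD.
Annualised premium = (F − S)/S × (1/T) = (15.7131034 − 17.4419)/17.4419 ÷ 2 = -4.96%.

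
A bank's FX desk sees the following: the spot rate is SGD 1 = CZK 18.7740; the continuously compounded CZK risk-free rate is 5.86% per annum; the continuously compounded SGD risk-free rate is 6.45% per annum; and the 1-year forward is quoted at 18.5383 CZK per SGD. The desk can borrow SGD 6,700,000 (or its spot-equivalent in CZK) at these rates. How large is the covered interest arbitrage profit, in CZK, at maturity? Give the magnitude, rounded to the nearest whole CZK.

CZK 895,154

T = 1 year.
Keep in SGD, deliver into the forward: 6,700,000·1.06662557824·18.5383 = CZK 132,481,947.21.
Swap to CZK now, deposit: 6,700,000·18.7740·1.06035101549 = CZK 133,377,100.76.
The quoted forward undervalues SGD, so borrow SGD, convert to CZK at spot, deposit the CZK at 5.86%, and buy SGD forward at 18.5383 to cover the loan.
Profit = 133,377,100.76 − 132,481,947.21 = CZK 895,154.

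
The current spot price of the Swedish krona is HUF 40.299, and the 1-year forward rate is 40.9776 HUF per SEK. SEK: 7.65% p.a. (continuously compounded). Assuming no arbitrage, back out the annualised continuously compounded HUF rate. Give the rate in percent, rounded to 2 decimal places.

9.32%

T = 1 year.
CIP gives F = S · g_HUF/g_SEK, so g_HUF/g_SEK = 40.9776/40.299 = 1.0168391.
The SEK side grows by e^(0.0765×1) = 1.0795022.
Hence g_HUF = 1.097680.
Take logs: ln 1.097680 / 1 = 0.093199, so 9.32%.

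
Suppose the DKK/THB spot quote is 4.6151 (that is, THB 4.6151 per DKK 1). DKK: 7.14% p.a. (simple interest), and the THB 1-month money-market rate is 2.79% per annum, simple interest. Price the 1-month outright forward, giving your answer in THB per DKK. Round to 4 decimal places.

4.5985

T = 1/12 years.
THB accumulates by 1 + 0.0279×1/12 = 1.002325.
DKK growth factor: 1 + 0.0714×1/12 = 1.005950.
CIP: F = S · (grow THB)/(grow DKK) = 4.6151 × 1.002325/1.005950 = 4.598469 THB per DKK.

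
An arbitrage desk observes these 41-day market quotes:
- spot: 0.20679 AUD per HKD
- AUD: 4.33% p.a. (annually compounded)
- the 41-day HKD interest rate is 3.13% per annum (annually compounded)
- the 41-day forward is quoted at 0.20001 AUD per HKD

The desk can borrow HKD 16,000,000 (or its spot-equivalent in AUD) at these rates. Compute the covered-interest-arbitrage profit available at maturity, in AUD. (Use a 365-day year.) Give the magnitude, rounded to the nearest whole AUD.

T = 41/365 years.
Invest the HKD and cover forward: 16,000,000 × 1.003467988 × 0.20001 = AUD 3,211,258.12.
Convert at spot and invest in AUD: 16,000,000 × 0.20679 × 1.004772832 = AUD 3,324,431.58.
The quoted forward undervalues HKD, so borrow HKD, convert to AUD at spot, deposit the AUD at 4.33%, and buy HKD forward at 0.20001 to cover the loan.
The gap between the two covered legs is AUD 113,173.

AUD 113,173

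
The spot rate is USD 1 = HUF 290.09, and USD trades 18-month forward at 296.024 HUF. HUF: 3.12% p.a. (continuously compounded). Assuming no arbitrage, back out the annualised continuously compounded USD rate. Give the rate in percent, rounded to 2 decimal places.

T = 18/12 years.
By CIP, F/S equals the HUF-to-USD growth ratio: 296.024/290.09 = 1.0204557.
The HUF side grows by e^(0.0312×18/12) = 1.0479124.
So the USD growth factor = 1.0269063.
r = ln(1.0269063)/(18/12) = 0.017700 → 1.77%.

1.77%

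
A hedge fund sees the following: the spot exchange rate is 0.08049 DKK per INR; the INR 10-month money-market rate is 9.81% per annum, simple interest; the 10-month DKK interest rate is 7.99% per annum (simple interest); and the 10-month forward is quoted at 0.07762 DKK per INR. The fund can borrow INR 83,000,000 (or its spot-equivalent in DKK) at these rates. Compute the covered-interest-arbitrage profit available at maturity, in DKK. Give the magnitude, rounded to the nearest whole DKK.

T = 10/12 years.
Invest the INR and cover forward: 83,000,000 × 1.081750 × 0.07762 = DKK 6,969,131.11.
Convert at spot and invest in DKK: 83,000,000 × 0.08049 × 1.066583333 = DKK 7,125,491.28.
The quoted forward undervalues INR, so borrow INR, convert to DKK at spot, deposit the DKK at 7.99%, and buy INR forward at 0.07762 to cover the loan.
Arbitrage profit = |6,969,131.11 − 7,125,491.28| = DKK 156,360.

DKK 156,360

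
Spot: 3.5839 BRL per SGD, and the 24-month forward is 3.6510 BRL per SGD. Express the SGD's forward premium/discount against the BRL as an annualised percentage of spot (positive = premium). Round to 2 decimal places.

+0.94%

T = 2 years.
Period premium: (3.6510 − 3.5839)/3.5839 = 0.0187226.
×(1/T) gives 0.94% p.a.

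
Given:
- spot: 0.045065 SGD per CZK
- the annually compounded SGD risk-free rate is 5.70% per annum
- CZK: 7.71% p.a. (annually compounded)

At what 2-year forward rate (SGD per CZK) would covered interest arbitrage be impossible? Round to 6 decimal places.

0.043399

T = 2 years.
SGD accumulates by (1 + 0.0570)^2 = 1.117249.
CZK growth factor: (1 + 0.0771)^2 = 1.1601444.
CIP: F = S · (grow SGD)/(grow CZK) = 0.045065 × 1.117249/1.1601444 = 0.04339876 SGD per CZK.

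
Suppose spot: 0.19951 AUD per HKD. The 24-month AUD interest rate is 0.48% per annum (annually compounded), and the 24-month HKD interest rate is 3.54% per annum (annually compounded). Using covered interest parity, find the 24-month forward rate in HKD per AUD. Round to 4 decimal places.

T = 2 years.
AUD growth factor: (1 + 0.0048)^2 = 1.009623.
HKD growth factor: (1 + 0.0354)^2 = 1.0720532.
Forward (AUD per HKD) = 0.19951 × 1.009623 / 1.0720532 = 0.1878917.
Quoted the other way: 1/0.1878917 = 5.3222 HKD per AUD.

5.3222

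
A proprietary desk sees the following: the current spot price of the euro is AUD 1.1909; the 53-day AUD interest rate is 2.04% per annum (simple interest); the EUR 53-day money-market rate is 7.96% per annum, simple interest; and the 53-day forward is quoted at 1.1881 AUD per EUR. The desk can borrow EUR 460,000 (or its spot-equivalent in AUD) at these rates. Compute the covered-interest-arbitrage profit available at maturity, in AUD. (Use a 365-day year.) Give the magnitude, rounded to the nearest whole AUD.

T = 53/365 years.
Keep in EUR, deliver into the forward: 460,000·1.01155836·1.1881 = AUD 552,842.94.
Swap to AUD now, deposit: 460,000·1.1909·1.00296219 = AUD 549,436.73.
The quoted forward overvalues EUR, so borrow AUD, buy EUR at spot, deposit the EUR at 7.96%, and sell the proceeds forward at 1.1881.
Profit = 552,842.94 − 549,436.73 = AUD 3,406.

AUD 3,406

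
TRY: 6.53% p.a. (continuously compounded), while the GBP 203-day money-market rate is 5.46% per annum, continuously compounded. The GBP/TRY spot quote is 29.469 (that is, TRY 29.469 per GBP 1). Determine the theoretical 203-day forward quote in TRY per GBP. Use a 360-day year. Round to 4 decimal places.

T = 203/360 years.
TRY growth factor: e^(0.0653×203/360) = 1.03750827.
Growth of 1 GBP over T: e^(0.0546×203/360) = 1.0312672.
CIP: F = S · (grow TRY)/(grow GBP) = 29.469 × 1.03750827/1.0312672 = 29.647342 TRY per GBP.

29.6473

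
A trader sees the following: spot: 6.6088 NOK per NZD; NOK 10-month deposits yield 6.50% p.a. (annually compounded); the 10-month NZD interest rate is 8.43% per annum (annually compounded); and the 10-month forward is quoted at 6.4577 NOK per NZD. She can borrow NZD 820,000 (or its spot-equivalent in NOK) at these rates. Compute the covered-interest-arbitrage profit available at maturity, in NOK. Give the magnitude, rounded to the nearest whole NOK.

T = 10/12 years.
Invest the NZD and cover forward: 820,000 × 1.069771971 × 6.4577 = NOK 5,664,778.49.
Convert at spot and invest in NOK: 820,000 × 6.6088 × 1.05388043 = NOK 5,711,205.69.
The quoted forward undervalues NZD, so borrow NZD, convert to NOK at spot, deposit the NOK at 6.50%, and buy NZD forward at 6.4577 to cover the loan.
Arbitrage profit = |5,664,778.49 − 5,711,205.69| = NOK 46,427.

NOK 46,427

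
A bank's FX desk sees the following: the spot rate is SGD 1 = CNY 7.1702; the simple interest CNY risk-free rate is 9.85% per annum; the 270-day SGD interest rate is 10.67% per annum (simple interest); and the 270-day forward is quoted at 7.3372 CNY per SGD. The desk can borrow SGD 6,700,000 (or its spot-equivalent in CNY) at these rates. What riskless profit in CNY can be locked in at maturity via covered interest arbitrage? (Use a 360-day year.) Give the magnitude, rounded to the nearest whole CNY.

T = 270/360 years.
Route A — deposit SGD, sell forward: 6,700,000 × 1.080025 × 7.3372 = CNY 53,093,208.18.
Route B — convert at spot, deposit CNY: 6,700,000 × 7.1702 × 1.073875 = CNY 51,589,320.12.
The quoted forward overvalues SGD, so borrow CNY, buy SGD at spot, deposit the SGD at 10.67%, and sell the proceeds forward at 7.3372.
Arbitrage profit = |53,093,208.18 − 51,589,320.12| = CNY 1,503,888.

CNY 1,503,888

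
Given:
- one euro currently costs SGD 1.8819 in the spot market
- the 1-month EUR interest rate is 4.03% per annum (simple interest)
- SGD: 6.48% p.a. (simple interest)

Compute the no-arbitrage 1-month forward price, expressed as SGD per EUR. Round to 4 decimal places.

1.8857

T = 1/12 years.
SGD accumulates by 1 + 0.0648×1/12 = 1.005400.
Growth of 1 EUR over T: 1 + 0.0403×1/12 = 1.0033583.
So F = 1.8819 × 1.005400 / 1.0033583 = 1.885729 (SGD/EUR).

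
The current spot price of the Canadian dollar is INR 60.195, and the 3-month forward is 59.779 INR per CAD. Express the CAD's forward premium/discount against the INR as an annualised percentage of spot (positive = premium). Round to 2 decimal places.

-2.76%

T = 3/12 years.
(F − S)/S = (59.779 − 60.195)/60.195 = -0.0069109.
×(1/T) gives -2.76% p.a.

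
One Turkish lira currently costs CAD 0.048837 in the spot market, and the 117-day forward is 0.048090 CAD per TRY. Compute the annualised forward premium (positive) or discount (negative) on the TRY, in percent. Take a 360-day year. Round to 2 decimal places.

T = 117/360 years.
Period premium: (0.048090 − 0.048837)/0.048837 = -0.0152958.
Per annum: -0.0152958 / (117/360) = -0.047064 = -4.71%.

-4.71%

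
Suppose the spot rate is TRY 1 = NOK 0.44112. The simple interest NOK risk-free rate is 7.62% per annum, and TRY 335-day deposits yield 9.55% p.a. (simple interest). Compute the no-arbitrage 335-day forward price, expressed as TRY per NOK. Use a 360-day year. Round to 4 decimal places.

2.3050

T = 335/360 years.
NOK growth factor: 1 + 0.0762×335/360 = 1.0709083.
TRY accumulates by 1 + 0.0955×335/360 = 1.0888681.
CIP: F = S · (grow NOK)/(grow TRY) = 0.44112 × 1.0709083/1.0888681 = 0.4338442 NOK per TRY.
Quoted the other way: 1/0.4338442 = 2.3050 TRY per NOK.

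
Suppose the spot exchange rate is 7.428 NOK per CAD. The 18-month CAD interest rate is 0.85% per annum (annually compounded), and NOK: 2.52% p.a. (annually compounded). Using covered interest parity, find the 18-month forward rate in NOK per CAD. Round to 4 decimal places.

T = 18/12 years.
NOK accumulates by (1 + 0.0252)^(18/12) = 1.0380371.
CAD accumulates by (1 + 0.0085)^(18/12) = 1.0127771.
Forward (NOK per CAD) = 7.428 × 1.0380371 / 1.0127771 = 7.613264.

7.6133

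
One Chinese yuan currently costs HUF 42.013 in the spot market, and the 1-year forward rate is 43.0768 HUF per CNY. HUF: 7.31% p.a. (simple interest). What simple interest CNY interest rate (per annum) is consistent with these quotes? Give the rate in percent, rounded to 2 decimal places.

T = 1 year.
F/S = 43.0768/42.013 = 1.0253207 = (growth of HUF) / (growth of CNY).
The HUF side grows by 1 + 0.0731×1 = 1.073100.
That pins the CNY growth at 1.0465994.
r = (1.0465994 − 1)/1 = 0.046599 → 4.66%.

4.66%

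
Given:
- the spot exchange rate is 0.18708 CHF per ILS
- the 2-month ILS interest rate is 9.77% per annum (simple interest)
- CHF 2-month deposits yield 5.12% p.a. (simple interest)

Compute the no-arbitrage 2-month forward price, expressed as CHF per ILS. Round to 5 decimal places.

T = 2/12 years.
CHF growth factor: 1 + 0.0512×2/12 = 1.0085333.
Growth of 1 ILS over T: 1 + 0.0977×2/12 = 1.0162833.
Forward (CHF per ILS) = 0.18708 × 1.0085333 / 1.0162833 = 0.1856534.

0.18565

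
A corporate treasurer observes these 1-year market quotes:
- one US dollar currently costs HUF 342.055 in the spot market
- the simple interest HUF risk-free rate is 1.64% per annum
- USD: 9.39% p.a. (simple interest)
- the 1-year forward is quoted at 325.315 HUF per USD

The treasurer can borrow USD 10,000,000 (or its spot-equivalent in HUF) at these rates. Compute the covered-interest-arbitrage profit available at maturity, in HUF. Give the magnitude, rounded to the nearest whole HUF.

HUF 81,973,765

T = 1 year.
Invest the USD and cover forward: 10,000,000 × 1.093900 × 325.315 = HUF 3,558,620,785.00.
Convert at spot and invest in HUF: 10,000,000 × 342.055 × 1.016400 = HUF 3,476,647,020.00.
The quoted forward overvalues USD, so borrow HUF, buy USD at spot, deposit the USD at 9.39%, and sell the proceeds forward at 325.315.
Profit = 3,558,620,785.00 − 3,476,647,020.00 = HUF 81,973,765.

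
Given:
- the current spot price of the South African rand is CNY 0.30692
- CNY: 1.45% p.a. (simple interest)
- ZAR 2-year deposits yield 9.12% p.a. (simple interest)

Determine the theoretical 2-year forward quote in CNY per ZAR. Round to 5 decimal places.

T = 2 years.
CNY accumulates by 1 + 0.0145×2 = 1.029000.
ZAR accumulates by 1 + 0.0912×2 = 1.182400.
Forward (CNY per ZAR) = 0.30692 × 1.029000 / 1.182400 = 0.2671014.

0.26710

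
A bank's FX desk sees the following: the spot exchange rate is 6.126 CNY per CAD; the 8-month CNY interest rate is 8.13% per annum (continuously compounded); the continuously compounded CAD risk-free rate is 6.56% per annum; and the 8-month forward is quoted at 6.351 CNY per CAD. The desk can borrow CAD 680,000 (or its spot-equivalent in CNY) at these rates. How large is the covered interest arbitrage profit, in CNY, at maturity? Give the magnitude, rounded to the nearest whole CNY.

T = 8/12 years.
Invest the CAD and cover forward: 680,000 × 1.04470373 × 6.351 = CNY 4,511,741.10.
Convert at spot and invest in CNY: 680,000 × 6.126 × 1.05569572 = CNY 4,397,690.55.
The quoted forward overvalues CAD, so borrow CNY, buy CAD at spot, deposit the CAD at 6.56%, and sell the proceeds forward at 6.351.
The gap between the two covered legs is CNY 114,051.

CNY 114,051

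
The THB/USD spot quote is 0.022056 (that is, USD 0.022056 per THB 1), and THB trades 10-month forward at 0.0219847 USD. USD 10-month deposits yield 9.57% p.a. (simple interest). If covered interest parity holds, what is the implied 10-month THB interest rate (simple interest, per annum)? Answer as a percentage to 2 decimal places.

T = 10/12 years.
F/S = 0.0219847/0.022056 = 0.9967673 = (growth of USD) / (growth of THB).
USD growth factor: 1 + 0.0957×10/12 = 1.079750.
That pins the THB growth at 1.0832518.
r = (1.0832518 − 1)/(10/12) = 0.099902 → 9.99%.

9.99%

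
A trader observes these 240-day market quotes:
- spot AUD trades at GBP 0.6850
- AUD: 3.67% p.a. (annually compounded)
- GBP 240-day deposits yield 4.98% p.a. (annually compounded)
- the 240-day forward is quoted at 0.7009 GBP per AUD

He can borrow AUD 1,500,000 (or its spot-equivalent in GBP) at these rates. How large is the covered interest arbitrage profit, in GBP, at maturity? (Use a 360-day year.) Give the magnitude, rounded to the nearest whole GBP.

T = 240/360 years.
Keep in AUD, deliver into the forward: 1,500,000·1.024319402·0.7009 = GBP 1,076,918.20.
Swap to GBP now, deposit: 1,500,000·0.6850·1.032930368 = GBP 1,061,335.95.
The quoted forward overvalues AUD, so borrow GBP, buy AUD at spot, deposit the AUD at 3.67%, and sell the proceeds forward at 0.7009.
Profit = 1,076,918.20 − 1,061,335.95 = GBP 15,582.

GBP 15,582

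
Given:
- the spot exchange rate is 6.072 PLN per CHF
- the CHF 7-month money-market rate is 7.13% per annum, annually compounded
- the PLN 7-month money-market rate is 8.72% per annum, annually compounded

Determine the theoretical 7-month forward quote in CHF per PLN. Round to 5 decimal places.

T = 7/12 years.
PLN accumulates by (1 + 0.0872)^(7/12) = 1.0499787.
CHF accumulates by (1 + 0.0713)^(7/12) = 1.0409938.
Forward (PLN per CHF) = 6.072 × 1.0499787 / 1.0409938 = 6.124408.
Quoted the other way: 1/6.124408 = 0.16328 CHF per PLN.

0.16328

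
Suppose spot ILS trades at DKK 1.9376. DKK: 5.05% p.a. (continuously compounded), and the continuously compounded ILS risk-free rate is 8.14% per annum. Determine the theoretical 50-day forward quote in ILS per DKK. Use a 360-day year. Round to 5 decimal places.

0.51832

T = 50/360 years.
DKK growth factor: e^(0.0505×50/360) = 1.0070385.
ILS accumulates by e^(0.0814×50/360) = 1.0113697.
Forward (DKK per ILS) = 1.9376 × 1.0070385 / 1.0113697 = 1.929302.
Quoted the other way: 1/1.929302 = 0.51832 ILS per DKK.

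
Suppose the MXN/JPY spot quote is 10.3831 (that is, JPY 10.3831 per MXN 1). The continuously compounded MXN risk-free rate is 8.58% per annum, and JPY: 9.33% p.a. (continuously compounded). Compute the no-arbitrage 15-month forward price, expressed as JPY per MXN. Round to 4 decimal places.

T = 15/12 years.
JPY growth factor: e^(0.0933×15/12) = 1.12369796.
MXN accumulates by e^(0.0858×15/12) = 1.11321252.
Forward (JPY per MXN) = 10.3831 × 1.12369796 / 1.11321252 = 10.480899.

10.4809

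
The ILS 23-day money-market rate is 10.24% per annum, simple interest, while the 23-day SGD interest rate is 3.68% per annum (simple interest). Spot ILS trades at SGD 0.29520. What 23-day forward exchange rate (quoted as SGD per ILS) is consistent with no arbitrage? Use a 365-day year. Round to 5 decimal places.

T = 23/365 years.
Growth of 1 SGD over T: 1 + 0.0368×23/365 = 1.0023189.
ILS accumulates by 1 + 0.1024×23/365 = 1.0064526.
CIP: F = S · (grow SGD)/(grow ILS) = 0.2952 × 1.0023189/1.0064526 = 0.2939876 SGD per ILS.

0.29399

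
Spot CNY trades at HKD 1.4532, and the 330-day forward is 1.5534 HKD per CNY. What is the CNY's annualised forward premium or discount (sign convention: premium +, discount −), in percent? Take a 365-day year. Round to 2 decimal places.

T = 330/365 years.
CNY trades forward at +6.89513% vs spot over the period.
×(1/T) gives 7.63% p.a.

+7.63%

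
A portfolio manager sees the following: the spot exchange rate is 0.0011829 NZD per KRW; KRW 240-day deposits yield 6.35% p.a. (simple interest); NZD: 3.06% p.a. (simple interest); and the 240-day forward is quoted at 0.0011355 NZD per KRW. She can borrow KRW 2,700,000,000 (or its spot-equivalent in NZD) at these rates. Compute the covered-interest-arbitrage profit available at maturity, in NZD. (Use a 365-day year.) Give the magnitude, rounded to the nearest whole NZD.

T = 240/365 years.
Keep in KRW, deliver into the forward: 2,700,000,000·1.041753425·0.0011355 = NZD 3,193,859.74.
Swap to NZD now, deposit: 2,700,000,000·0.0011829·1.020120548 = NZD 3,258,091.61.
The quoted forward undervalues KRW, so borrow KRW, convert to NZD at spot, deposit the NZD at 3.06%, and buy KRW forward at 0.0011355 to cover the loan.
Profit = 3,258,091.61 − 3,193,859.74 = NZD 64,232.

NZD 64,232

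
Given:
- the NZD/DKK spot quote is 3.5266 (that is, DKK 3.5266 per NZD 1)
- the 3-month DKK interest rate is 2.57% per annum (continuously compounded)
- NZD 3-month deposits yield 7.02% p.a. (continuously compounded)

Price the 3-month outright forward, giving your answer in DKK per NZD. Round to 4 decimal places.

3.4876

T = 3/12 years.
Growth of 1 DKK over T: e^(0.0257×3/12) = 1.0064457.
Growth of 1 NZD over T: e^(0.0702×3/12) = 1.0177049.
CIP: F = S · (grow DKK)/(grow NZD) = 3.5266 × 1.0064457/1.0177049 = 3.487584 DKK per NZD.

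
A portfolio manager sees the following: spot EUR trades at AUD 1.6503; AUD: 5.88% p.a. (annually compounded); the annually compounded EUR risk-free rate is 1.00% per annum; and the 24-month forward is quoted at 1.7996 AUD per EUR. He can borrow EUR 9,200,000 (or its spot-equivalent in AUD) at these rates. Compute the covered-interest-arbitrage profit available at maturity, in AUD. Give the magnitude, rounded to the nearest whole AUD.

T = 2 years.
Route A — deposit EUR, sell forward: 9,200,000 × 1.020100 × 1.7996 = AUD 16,889,102.03.
Route B — convert at spot, deposit AUD: 9,200,000 × 1.6503 × 1.12105744 = AUD 17,020,746.06.
The quoted forward undervalues EUR, so borrow EUR, convert to AUD at spot, deposit the AUD at 5.88%, and buy EUR forward at 1.7996 to cover the loan.
Arbitrage profit = |16,889,102.03 − 17,020,746.06| = AUD 131,644.

AUD 131,644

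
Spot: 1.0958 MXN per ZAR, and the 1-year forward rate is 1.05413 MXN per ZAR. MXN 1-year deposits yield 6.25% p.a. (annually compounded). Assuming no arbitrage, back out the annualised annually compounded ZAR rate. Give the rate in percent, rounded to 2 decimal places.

T = 1 year.
By CIP, F/S equals the MXN-to-ZAR growth ratio: 1.05413/1.0958 = 0.9619730.
MXN growth factor: (1 + 0.0625)^1 = 1.062500.
Hence g_ZAR = 1.1045009.
r = 1.1045009^(1/1) − 1 = 0.104501 → 10.45%.

10.45%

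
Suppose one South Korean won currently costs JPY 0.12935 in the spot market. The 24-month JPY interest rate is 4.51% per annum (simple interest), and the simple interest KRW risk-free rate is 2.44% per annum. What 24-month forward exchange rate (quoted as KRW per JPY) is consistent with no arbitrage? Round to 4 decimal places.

7.4374

T = 2 years.
JPY growth factor: 1 + 0.0451×2 = 1.090200.
KRW accumulates by 1 + 0.0244×2 = 1.048800.
Forward (JPY per KRW) = 0.12935 × 1.090200 / 1.048800 = 0.1344559.
Quoted the other way: 1/0.1344559 = 7.4374 KRW per JPY.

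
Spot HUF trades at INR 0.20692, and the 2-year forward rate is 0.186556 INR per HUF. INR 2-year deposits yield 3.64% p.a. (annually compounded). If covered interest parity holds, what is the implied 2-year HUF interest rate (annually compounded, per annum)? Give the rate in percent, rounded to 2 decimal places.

9.15%

T = 2 years.
By CIP, F/S equals the INR-to-HUF growth ratio: 0.186556/0.20692 = 0.9015852.
The INR side grows by (1 + 0.0364)^2 = 1.074125.
That pins the HUF growth at 1.1913738.
Annualise: 1.1913738^(1/2) − 1 = 0.091501 = 9.15%.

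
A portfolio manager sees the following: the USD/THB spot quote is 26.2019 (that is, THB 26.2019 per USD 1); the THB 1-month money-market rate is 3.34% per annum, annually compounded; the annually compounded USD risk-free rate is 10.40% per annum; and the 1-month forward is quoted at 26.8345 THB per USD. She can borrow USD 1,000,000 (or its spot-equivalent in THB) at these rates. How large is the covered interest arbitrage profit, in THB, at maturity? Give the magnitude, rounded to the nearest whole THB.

T = 1/12 years.
Route A — deposit USD, sell forward: 1,000,000 × 1.0082790792 × 26.8345 = THB 27,056,664.95.
Route B — convert at spot, deposit THB: 1,000,000 × 26.2019 × 1.0027416128 = THB 26,273,735.46.
The quoted forward overvalues USD, so borrow THB, buy USD at spot, deposit the USD at 10.40%, and sell the proceeds forward at 26.8345.
The gap between the two covered legs is THB 782,929.

THB 782,929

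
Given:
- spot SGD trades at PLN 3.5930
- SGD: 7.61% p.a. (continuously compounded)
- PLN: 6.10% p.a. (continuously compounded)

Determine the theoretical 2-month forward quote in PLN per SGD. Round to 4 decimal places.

T = 2/12 years.
Growth of 1 PLN over T: e^(0.0610×2/12) = 1.0102185.
SGD accumulates by e^(0.0761×2/12) = 1.0127641.
So F = 3.593 × 1.0102185 / 1.0127641 = 3.583969 (PLN/SGD).

3.5840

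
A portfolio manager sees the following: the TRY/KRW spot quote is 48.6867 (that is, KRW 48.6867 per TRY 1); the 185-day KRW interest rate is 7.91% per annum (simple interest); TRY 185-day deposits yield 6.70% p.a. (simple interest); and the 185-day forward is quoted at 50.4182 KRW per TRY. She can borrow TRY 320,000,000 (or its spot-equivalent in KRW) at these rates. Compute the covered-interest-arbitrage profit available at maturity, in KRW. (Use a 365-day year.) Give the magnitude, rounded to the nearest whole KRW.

KRW 477,347,300

T = 185/365 years.
Keep in TRY, deliver into the forward: 320,000,000·1.03395890411·50.4182 = KRW 16,681,710,982.14.
Swap to KRW now, deposit: 320,000,000·48.6867·1.040091780822 = KRW 16,204,363,681.71.
The quoted forward overvalues TRY, so borrow KRW, buy TRY at spot, deposit the TRY at 6.70%, and sell the proceeds forward at 50.4182.
Arbitrage profit = |16,681,710,982.14 − 16,204,363,681.71| = KRW 477,347,300.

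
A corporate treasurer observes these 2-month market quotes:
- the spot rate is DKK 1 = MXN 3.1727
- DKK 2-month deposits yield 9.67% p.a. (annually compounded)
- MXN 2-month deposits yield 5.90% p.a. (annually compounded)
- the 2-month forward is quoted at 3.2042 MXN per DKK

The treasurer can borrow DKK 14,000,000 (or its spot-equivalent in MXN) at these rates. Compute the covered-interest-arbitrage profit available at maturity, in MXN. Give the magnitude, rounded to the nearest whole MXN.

T = 2/12 years.
Route A — deposit DKK, sell forward: 14,000,000 × 1.0155032257 × 3.2042 = MXN 45,554,256.10.
Route B — convert at spot, deposit MXN: 14,000,000 × 3.1727 × 1.0095999646 = MXN 44,844,209.31.
The quoted forward overvalues DKK, so borrow MXN, buy DKK at spot, deposit the DKK at 9.67%, and sell the proceeds forward at 3.2042.
Profit = 45,554,256.10 − 44,844,209.31 = MXN 710,047.

MXN 710,047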